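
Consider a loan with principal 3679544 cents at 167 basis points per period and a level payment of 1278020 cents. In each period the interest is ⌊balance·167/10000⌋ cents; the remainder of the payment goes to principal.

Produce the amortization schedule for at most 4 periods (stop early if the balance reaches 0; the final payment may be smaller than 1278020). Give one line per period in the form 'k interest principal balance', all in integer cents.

1. interest=⌊3679544·167/10000⌋=61448; principal=1278020-61448=1216572; balance=3679544-1216572=2462972
2. interest=⌊2462972·167/10000⌋=41131; principal=1278020-41131=1236889; balance=2462972-1236889=1226083
3. interest=⌊1226083·167/10000⌋=20475; principal=min(1278020-20475,1226083)=1226083; balance=1226083-1226083=0

1 61448 1216572 2462972
2 41131 1236889 1226083
3 20475 1226083 0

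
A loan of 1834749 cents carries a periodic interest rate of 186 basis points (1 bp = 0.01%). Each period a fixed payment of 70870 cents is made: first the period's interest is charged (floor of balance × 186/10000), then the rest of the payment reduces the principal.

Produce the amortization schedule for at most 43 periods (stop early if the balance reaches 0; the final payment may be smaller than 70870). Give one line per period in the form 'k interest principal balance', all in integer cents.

1. interest=⌊1834749·186/10000⌋=34126; principal=70870-34126=36744; balance=1834749-36744=1798005
2. interest=⌊1798005·186/10000⌋=33442; principal=70870-33442=37428; balance=1798005-37428=1760577
3. interest=⌊1760577·186/10000⌋=32746; principal=70870-32746=38124; balance=1760577-38124=1722453
4. interest=⌊1722453·186/10000⌋=32037; principal=70870-32037=38833; balance=1722453-38833=1683620
5. interest=⌊1683620·186/10000⌋=31315; principal=70870-31315=39555; balance=1683620-39555=1644065
6. interest=⌊1644065·186/10000⌋=30579; principal=70870-30579=40291; balance=1644065-40291=1603774
7. interest=⌊1603774·186/10000⌋=29830; principal=70870-29830=41040; balance=1603774-41040=1562734
8. interest=⌊1562734·186/10000⌋=29066; principal=70870-29066=41804; balance=1562734-41804=1520930
9. interest=⌊1520930·186/10000⌋=28289; principal=70870-28289=42581; balance=1520930-42581=1478349
10. interest=⌊1478349·186/10000⌋=27497; principal=70870-27497=43373; balance=1478349-43373=1434976
11. interest=⌊1434976·186/10000⌋=26690; principal=70870-26690=44180; balance=1434976-44180=1390796
12. interest=⌊1390796·186/10000⌋=25868; principal=70870-25868=45002; balance=1390796-45002=1345794
13. interest=⌊1345794·186/10000⌋=25031; principal=70870-25031=45839; balance=1345794-45839=1299955
14. interest=⌊1299955·186/10000⌋=24179; principal=70870-24179=46691; balance=1299955-46691=1253264
15. interest=⌊1253264·186/10000⌋=23310; principal=70870-23310=47560; balance=1253264-47560=1205704
16. interest=⌊1205704·186/10000⌋=22426; principal=70870-22426=48444; balance=1205704-48444=1157260
17. interest=⌊1157260·186/10000⌋=21525; principal=70870-21525=49345; balance=1157260-49345=1107915
18. interest=⌊1107915·186/10000⌋=20607; principal=70870-20607=50263; balance=1107915-50263=1057652
19. interest=⌊1057652·186/10000⌋=19672; principal=70870-19672=51198; balance=1057652-51198=1006454
20. interest=⌊1006454·186/10000⌋=18720; principal=70870-18720=52150; balance=1006454-52150=954304
21. interest=⌊954304·186/10000⌋=17750; principal=70870-17750=53120; balance=954304-53120=901184
22. interest=⌊901184·186/10000⌋=16762; principal=70870-16762=54108; balance=901184-54108=847076
23. interest=⌊847076·186/10000⌋=15755; principal=70870-15755=55115; balance=847076-55115=791961
24. interest=⌊791961·186/10000⌋=14730; principal=70870-14730=56140; balance=791961-56140=735821
25. interest=⌊735821·186/10000⌋=13686; principal=70870-13686=57184; balance=735821-57184=678637
26. interest=⌊678637·186/10000⌋=12622; principal=70870-12622=58248; balance=678637-58248=620389
27. interest=⌊620389·186/10000⌋=11539; principal=70870-11539=59331; balance=620389-59331=561058
28. interest=⌊561058·186/10000⌋=10435; principal=70870-10435=60435; balance=561058-60435=500623
29. interest=⌊500623·186/10000⌋=9311; principal=70870-9311=61559; balance=500623-61559=439064
30. interest=⌊439064·186/10000⌋=8166; principal=70870-8166=62704; balance=439064-62704=376360
31. interest=⌊376360·186/10000⌋=7000; principal=70870-7000=63870; balance=376360-63870=312490
32. interest=⌊312490·186/10000⌋=5812; principal=70870-5812=65058; balance=312490-65058=247432
33. interest=⌊247432·186/10000⌋=4602; principal=70870-4602=66268; balance=247432-66268=181164
34. interest=⌊181164·186/10000⌋=3369; principal=70870-3369=67501; balance=181164-67501=113663
35. interest=⌊113663·186/10000⌋=2114; principal=70870-2114=68756; balance=113663-68756=44907
36. interest=⌊44907·186/10000⌋=835; principal=min(70870-835,44907)=44907; balance=44907-44907=0

1 34126 36744 1798005
2 33442 37428 1760577
3 32746 38124 1722453
4 32037 38833 1683620
5 31315 39555 1644065
6 30579 40291 1603774
7 29830 41040 1562734
8 29066 41804 1520930
9 28289 42581 1478349
10 27497 43373 1434976
11 26690 44180 1390796
12 25868 45002 1345794
13 25031 45839 1299955
14 24179 46691 1253264
15 23310 47560 1205704
16 22426 48444 1157260
17 21525 49345 1107915
18 20607 50263 1057652
19 19672 51198 1006454
20 18720 52150 954304
21 17750 53120 901184
22 16762 54108 847076
23 15755 55115 791961
24 14730 56140 735821
25 13686 57184 678637
26 12622 58248 620389
27 11539 59331 561058
28 10435 60435 500623
29 9311 61559 439064
30 8166 62704 376360
31 7000 63870 312490
32 5812 65058 247432
33 4602 66268 181164
34 3369 67501 113663
35 2114 68756 44907
36 835 44907 0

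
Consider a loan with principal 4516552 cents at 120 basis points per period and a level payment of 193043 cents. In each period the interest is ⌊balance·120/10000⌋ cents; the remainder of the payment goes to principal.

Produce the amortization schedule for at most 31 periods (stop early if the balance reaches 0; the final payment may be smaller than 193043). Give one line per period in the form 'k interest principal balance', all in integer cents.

1 54198 138845 4377707
2 52532 140511 4237196
3 50846 142197 4094999
4 49139 143904 3951095
5 47413 145630 3805465
6 45665 147378 3658087
7 43897 149146 3508941
8 42107 150936 3358005
9 40296 152747 3205258
10 38463 154580 3050678
11 36608 156435 2894243
12 34730 158313 2735930
13 32831 160212 2575718
14 30908 162135 2413583
15 28962 164081 2249502
16 26994 166049 2083453
17 25001 168042 1915411
18 22984 170059 1745352
19 20944 172099 1573253
20 18879 174164 1399089
21 16789 176254 1222835
22 14674 178369 1044466
23 12533 180510 863956
24 10367 182676 681280
25 8175 184868 496412
26 5956 187087 309325
27 3711 189332 119993
28 1439 119993 0

1. interest=⌊4516552·120/10000⌋=54198; principal=193043-54198=138845; balance=4516552-138845=4377707
2. interest=⌊4377707·120/10000⌋=52532; principal=193043-52532=140511; balance=4377707-140511=4237196
3. interest=⌊4237196·120/10000⌋=50846; principal=193043-50846=142197; balance=4237196-142197=4094999
4. interest=⌊4094999·120/10000⌋=49139; principal=193043-49139=143904; balance=4094999-143904=3951095
5. interest=⌊3951095·120/10000⌋=47413; principal=193043-47413=145630; balance=3951095-145630=3805465
6. interest=⌊3805465·120/10000⌋=45665; principal=193043-45665=147378; balance=3805465-147378=3658087
7. interest=⌊3658087·120/10000⌋=43897; principal=193043-43897=149146; balance=3658087-149146=3508941
8. interest=⌊3508941·120/10000⌋=42107; principal=193043-42107=150936; balance=3508941-150936=3358005
9. interest=⌊3358005·120/10000⌋=40296; principal=193043-40296=152747; balance=3358005-152747=3205258
10. interest=⌊3205258·120/10000⌋=38463; principal=193043-38463=154580; balance=3205258-154580=3050678
11. interest=⌊3050678·120/10000⌋=36608; principal=193043-36608=156435; balance=3050678-156435=2894243
12. interest=⌊2894243·120/10000⌋=34730; principal=193043-34730=158313; balance=2894243-158313=2735930
13. interest=⌊2735930·120/10000⌋=32831; principal=193043-32831=160212; balance=2735930-160212=2575718
14. interest=⌊2575718·120/10000⌋=30908; principal=193043-30908=162135; balance=2575718-162135=2413583
15. interest=⌊2413583·120/10000⌋=28962; principal=193043-28962=164081; balance=2413583-164081=2249502
16. interest=⌊2249502·120/10000⌋=26994; principal=193043-26994=166049; balance=2249502-166049=2083453
17. interest=⌊2083453·120/10000⌋=25001; principal=193043-25001=168042; balance=2083453-168042=1915411
18. interest=⌊1915411·120/10000⌋=22984; principal=193043-22984=170059; balance=1915411-170059=1745352
19. interest=⌊1745352·120/10000⌋=20944; principal=193043-20944=172099; balance=1745352-172099=1573253
20. interest=⌊1573253·120/10000⌋=18879; principal=193043-18879=174164; balance=1573253-174164=1399089
21. interest=⌊1399089·120/10000⌋=16789; principal=193043-16789=176254; balance=1399089-176254=1222835
22. interest=⌊1222835·120/10000⌋=14674; principal=193043-14674=178369; balance=1222835-178369=1044466
23. interest=⌊1044466·120/10000⌋=12533; principal=193043-12533=180510; balance=1044466-180510=863956
24. interest=⌊863956·120/10000⌋=10367; principal=193043-10367=182676; balance=863956-182676=681280
25. interest=⌊681280·120/10000⌋=8175; principal=193043-8175=184868; balance=681280-184868=496412
26. interest=⌊496412·120/10000⌋=5956; principal=193043-5956=187087; balance=496412-187087=309325
27. interest=⌊309325·120/10000⌋=3711; principal=193043-3711=189332; balance=309325-189332=119993
28. interest=⌊119993·120/10000⌋=1439; principal=min(193043-1439,119993)=119993; balance=119993-119993=0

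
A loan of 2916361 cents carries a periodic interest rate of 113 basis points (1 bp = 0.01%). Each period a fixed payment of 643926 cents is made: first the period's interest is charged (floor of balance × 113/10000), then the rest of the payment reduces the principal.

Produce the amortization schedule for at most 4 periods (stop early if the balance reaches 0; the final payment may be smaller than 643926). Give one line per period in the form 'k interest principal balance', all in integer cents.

1. interest=⌊2916361·113/10000⌋=32954; principal=643926-32954=610972; balance=2916361-610972=2305389
2. interest=⌊2305389·113/10000⌋=26050; principal=643926-26050=617876; balance=2305389-617876=1687513
3. interest=⌊1687513·113/10000⌋=19068; principal=643926-19068=624858; balance=1687513-624858=1062655
4. interest=⌊1062655·113/10000⌋=12008; principal=643926-12008=631918; balance=1062655-631918=430737

1 32954 610972 2305389
2 26050 617876 1687513
3 19068 624858 1062655
4 12008 631918 430737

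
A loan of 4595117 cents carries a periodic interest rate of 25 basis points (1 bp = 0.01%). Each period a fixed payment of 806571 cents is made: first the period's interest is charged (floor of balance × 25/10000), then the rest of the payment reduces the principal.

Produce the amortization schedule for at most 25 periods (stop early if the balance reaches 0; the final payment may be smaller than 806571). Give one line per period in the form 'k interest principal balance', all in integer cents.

1 11487 795084 3800033
2 9500 797071 3002962
3 7507 799064 2203898
4 5509 801062 1402836
5 3507 803064 599772
6 1499 599772 0

1. interest=⌊4595117·25/10000⌋=11487; principal=806571-11487=795084; balance=4595117-795084=3800033
2. interest=⌊3800033·25/10000⌋=9500; principal=806571-9500=797071; balance=3800033-797071=3002962
3. interest=⌊3002962·25/10000⌋=7507; principal=806571-7507=799064; balance=3002962-799064=2203898
4. interest=⌊2203898·25/10000⌋=5509; principal=806571-5509=801062; balance=2203898-801062=1402836
5. interest=⌊1402836·25/10000⌋=3507; principal=806571-3507=803064; balance=1402836-803064=599772
6. interest=⌊599772·25/10000⌋=1499; principal=min(806571-1499,599772)=599772; balance=599772-599772=0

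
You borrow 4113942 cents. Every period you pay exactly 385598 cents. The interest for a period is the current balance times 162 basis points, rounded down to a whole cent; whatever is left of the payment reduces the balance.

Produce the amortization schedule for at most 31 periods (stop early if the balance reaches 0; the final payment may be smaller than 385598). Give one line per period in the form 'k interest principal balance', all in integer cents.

1. interest=⌊4113942·162/10000⌋=66645; principal=385598-66645=318953; balance=4113942-318953=3794989
2. interest=⌊3794989·162/10000⌋=61478; principal=385598-61478=324120; balance=3794989-324120=3470869
3. interest=⌊3470869·162/10000⌋=56228; principal=385598-56228=329370; balance=3470869-329370=3141499
4. interest=⌊3141499·162/10000⌋=50892; principal=385598-50892=334706; balance=3141499-334706=2806793
5. interest=⌊2806793·162/10000⌋=45470; principal=385598-45470=340128; balance=2806793-340128=2466665
6. interest=⌊2466665·162/10000⌋=39959; principal=385598-39959=345639; balance=2466665-345639=2121026
7. interest=⌊2121026·162/10000⌋=34360; principal=385598-34360=351238; balance=2121026-351238=1769788
8. interest=⌊1769788·162/10000⌋=28670; principal=385598-28670=356928; balance=1769788-356928=1412860
9. interest=⌊1412860·162/10000⌋=22888; principal=385598-22888=362710; balance=1412860-362710=1050150
10. interest=⌊1050150·162/10000⌋=17012; principal=385598-17012=368586; balance=1050150-368586=681564
11. interest=⌊681564·162/10000⌋=11041; principal=385598-11041=374557; balance=681564-374557=307007
12. interest=⌊307007·162/10000⌋=4973; principal=min(385598-4973,307007)=307007; balance=307007-307007=0

1 66645 318953 3794989
2 61478 324120 3470869
3 56228 329370 3141499
4 50892 334706 2806793
5 45470 340128 2466665
6 39959 345639 2121026
7 34360 351238 1769788
8 28670 356928 1412860
9 22888 362710 1050150
10 17012 368586 681564
11 11041 374557 307007
12 4973 307007 0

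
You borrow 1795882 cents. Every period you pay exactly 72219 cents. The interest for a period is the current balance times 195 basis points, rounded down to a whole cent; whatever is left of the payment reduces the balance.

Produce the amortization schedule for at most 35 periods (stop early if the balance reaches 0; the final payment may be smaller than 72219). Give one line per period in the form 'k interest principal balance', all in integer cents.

1 35019 37200 1758682
2 34294 37925 1720757
3 33554 38665 1682092
4 32800 39419 1642673
5 32032 40187 1602486
6 31248 40971 1561515
7 30449 41770 1519745
8 29635 42584 1477161
9 28804 43415 1433746
10 27958 44261 1389485
11 27094 45125 1344360
12 26215 46004 1298356
13 25317 46902 1251454
14 24403 47816 1203638
15 23470 48749 1154889
16 22520 49699 1105190
17 21551 50668 1054522
18 20563 51656 1002866
19 19555 52664 950202
20 18528 53691 896511
21 17481 54738 841773
22 16414 55805 785968
23 15326 56893 729075
24 14216 58003 671072
25 13085 59134 611938
26 11932 60287 551651
27 10757 61462 490189
28 9558 62661 427528
29 8336 63883 363645
30 7091 65128 298517
31 5821 66398 232119
32 4526 67693 164426
33 3206 69013 95413
34 1860 70359 25054
35 488 25054 0

1. interest=⌊1795882·195/10000⌋=35019; principal=72219-35019=37200; balance=1795882-37200=1758682
2. interest=⌊1758682·195/10000⌋=34294; principal=72219-34294=37925; balance=1758682-37925=1720757
3. interest=⌊1720757·195/10000⌋=33554; principal=72219-33554=38665; balance=1720757-38665=1682092
4. interest=⌊1682092·195/10000⌋=32800; principal=72219-32800=39419; balance=1682092-39419=1642673
5. interest=⌊1642673·195/10000⌋=32032; principal=72219-32032=40187; balance=1642673-40187=1602486
6. interest=⌊1602486·195/10000⌋=31248; principal=72219-31248=40971; balance=1602486-40971=1561515
7. interest=⌊1561515·195/10000⌋=30449; principal=72219-30449=41770; balance=1561515-41770=1519745
8. interest=⌊1519745·195/10000⌋=29635; principal=72219-29635=42584; balance=1519745-42584=1477161
9. interest=⌊1477161·195/10000⌋=28804; principal=72219-28804=43415; balance=1477161-43415=1433746
10. interest=⌊1433746·195/10000⌋=27958; principal=72219-27958=44261; balance=1433746-44261=1389485
11. interest=⌊1389485·195/10000⌋=27094; principal=72219-27094=45125; balance=1389485-45125=1344360
12. interest=⌊1344360·195/10000⌋=26215; principal=72219-26215=46004; balance=1344360-46004=1298356
13. interest=⌊1298356·195/10000⌋=25317; principal=72219-25317=46902; balance=1298356-46902=1251454
14. interest=⌊1251454·195/10000⌋=24403; principal=72219-24403=47816; balance=1251454-47816=1203638
15. interest=⌊1203638·195/10000⌋=23470; principal=72219-23470=48749; balance=1203638-48749=1154889
16. interest=⌊1154889·195/10000⌋=22520; principal=72219-22520=49699; balance=1154889-49699=1105190
17. interest=⌊1105190·195/10000⌋=21551; principal=72219-21551=50668; balance=1105190-50668=1054522
18. interest=⌊1054522·195/10000⌋=20563; principal=72219-20563=51656; balance=1054522-51656=1002866
19. interest=⌊1002866·195/10000⌋=19555; principal=72219-19555=52664; balance=1002866-52664=950202
20. interest=⌊950202·195/10000⌋=18528; principal=72219-18528=53691; balance=950202-53691=896511
21. interest=⌊896511·195/10000⌋=17481; principal=72219-17481=54738; balance=896511-54738=841773
22. interest=⌊841773·195/10000⌋=16414; principal=72219-16414=55805; balance=841773-55805=785968
23. interest=⌊785968·195/10000⌋=15326; principal=72219-15326=56893; balance=785968-56893=729075
24. interest=⌊729075·195/10000⌋=14216; principal=72219-14216=58003; balance=729075-58003=671072
25. interest=⌊671072·195/10000⌋=13085; principal=72219-13085=59134; balance=671072-59134=611938
26. interest=⌊611938·195/10000⌋=11932; principal=72219-11932=60287; balance=611938-60287=551651
27. interest=⌊551651·195/10000⌋=10757; principal=72219-10757=61462; balance=551651-61462=490189
28. interest=⌊490189·195/10000⌋=9558; principal=72219-9558=62661; balance=490189-62661=427528
29. interest=⌊427528·195/10000⌋=8336; principal=72219-8336=63883; balance=427528-63883=363645
30. interest=⌊363645·195/10000⌋=7091; principal=72219-7091=65128; balance=363645-65128=298517
31. interest=⌊298517·195/10000⌋=5821; principal=72219-5821=66398; balance=298517-66398=232119
32. interest=⌊232119·195/10000⌋=4526; principal=72219-4526=67693; balance=232119-67693=164426
33. interest=⌊164426·195/10000⌋=3206; principal=72219-3206=69013; balance=164426-69013=95413
34. interest=⌊95413·195/10000⌋=1860; principal=72219-1860=70359; balance=95413-70359=25054
35. interest=⌊25054·195/10000⌋=488; principal=min(72219-488,25054)=25054; balance=25054-25054=0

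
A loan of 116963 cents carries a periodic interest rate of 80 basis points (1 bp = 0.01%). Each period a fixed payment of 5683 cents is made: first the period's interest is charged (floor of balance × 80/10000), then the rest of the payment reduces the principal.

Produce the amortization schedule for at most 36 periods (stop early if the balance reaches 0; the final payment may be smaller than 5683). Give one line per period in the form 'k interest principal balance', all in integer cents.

1. interest=⌊116963·80/10000⌋=935; principal=5683-935=4748; balance=116963-4748=112215
2. interest=⌊112215·80/10000⌋=897; principal=5683-897=4786; balance=112215-4786=107429
3. interest=⌊107429·80/10000⌋=859; principal=5683-859=4824; balance=107429-4824=102605
4. interest=⌊102605·80/10000⌋=820; principal=5683-820=4863; balance=102605-4863=97742
5. interest=⌊97742·80/10000⌋=781; principal=5683-781=4902; balance=97742-4902=92840
6. interest=⌊92840·80/10000⌋=742; principal=5683-742=4941; balance=92840-4941=87899
7. interest=⌊87899·80/10000⌋=703; principal=5683-703=4980; balance=87899-4980=82919
8. interest=⌊82919·80/10000⌋=663; principal=5683-663=5020; balance=82919-5020=77899
9. interest=⌊77899·80/10000⌋=623; principal=5683-623=5060; balance=77899-5060=72839
10. interest=⌊72839·80/10000⌋=582; principal=5683-582=5101; balance=72839-5101=67738
11. interest=⌊67738·80/10000⌋=541; principal=5683-541=5142; balance=67738-5142=62596
12. interest=⌊62596·80/10000⌋=500; principal=5683-500=5183; balance=62596-5183=57413
13. interest=⌊57413·80/10000⌋=459; principal=5683-459=5224; balance=57413-5224=52189
14. interest=⌊52189·80/10000⌋=417; principal=5683-417=5266; balance=52189-5266=46923
15. interest=⌊46923·80/10000⌋=375; principal=5683-375=5308; balance=46923-5308=41615
16. interest=⌊41615·80/10000⌋=332; principal=5683-332=5351; balance=41615-5351=36264
17. interest=⌊36264·80/10000⌋=290; principal=5683-290=5393; balance=36264-5393=30871
18. interest=⌊30871·80/10000⌋=246; principal=5683-246=5437; balance=30871-5437=25434
19. interest=⌊25434·80/10000⌋=203; principal=5683-203=5480; balance=25434-5480=19954
20. interest=⌊19954·80/10000⌋=159; principal=5683-159=5524; balance=19954-5524=14430
21. interest=⌊14430·80/10000⌋=115; principal=5683-115=5568; balance=14430-5568=8862
22. interest=⌊8862·80/10000⌋=70; principal=5683-70=5613; balance=8862-5613=3249
23. interest=⌊3249·80/10000⌋=25; principal=min(5683-25,3249)=3249; balance=3249-3249=0

1 935 4748 112215
2 897 4786 107429
3 859 4824 102605
4 820 4863 97742
5 781 4902 92840
6 742 4941 87899
7 703 4980 82919
8 663 5020 77899
9 623 5060 72839
10 582 5101 67738
11 541 5142 62596
12 500 5183 57413
13 459 5224 52189
14 417 5266 46923
15 375 5308 41615
16 332 5351 36264
17 290 5393 30871
18 246 5437 25434
19 203 5480 19954
20 159 5524 14430
21 115 5568 8862
22 70 5613 3249
23 25 3249 0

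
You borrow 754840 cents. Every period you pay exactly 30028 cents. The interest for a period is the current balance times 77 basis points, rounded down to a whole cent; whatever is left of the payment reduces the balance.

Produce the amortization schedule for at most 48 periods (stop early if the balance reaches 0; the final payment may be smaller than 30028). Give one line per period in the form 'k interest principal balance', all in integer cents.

1 5812 24216 730624
2 5625 24403 706221
3 5437 24591 681630
4 5248 24780 656850
5 5057 24971 631879
6 4865 25163 606716
7 4671 25357 581359
8 4476 25552 555807
9 4279 25749 530058
10 4081 25947 504111
11 3881 26147 477964
12 3680 26348 451616
13 3477 26551 425065
14 3273 26755 398310
15 3066 26962 371348
16 2859 27169 344179
17 2650 27378 316801
18 2439 27589 289212
19 2226 27802 261410
20 2012 28016 233394
21 1797 28231 205163
22 1579 28449 176714
23 1360 28668 148046
24 1139 28889 119157
25 917 29111 90046
26 693 29335 60711
27 467 29561 31150
28 239 29789 1361
29 10 1361 0

1. interest=⌊754840·77/10000⌋=5812; principal=30028-5812=24216; balance=754840-24216=730624
2. interest=⌊730624·77/10000⌋=5625; principal=30028-5625=24403; balance=730624-24403=706221
3. interest=⌊706221·77/10000⌋=5437; principal=30028-5437=24591; balance=706221-24591=681630
4. interest=⌊681630·77/10000⌋=5248; principal=30028-5248=24780; balance=681630-24780=656850
5. interest=⌊656850·77/10000⌋=5057; principal=30028-5057=24971; balance=656850-24971=631879
6. interest=⌊631879·77/10000⌋=4865; principal=30028-4865=25163; balance=631879-25163=606716
7. interest=⌊606716·77/10000⌋=4671; principal=30028-4671=25357; balance=606716-25357=581359
8. interest=⌊581359·77/10000⌋=4476; principal=30028-4476=25552; balance=581359-25552=555807
9. interest=⌊555807·77/10000⌋=4279; principal=30028-4279=25749; balance=555807-25749=530058
10. interest=⌊530058·77/10000⌋=4081; principal=30028-4081=25947; balance=530058-25947=504111
11. interest=⌊504111·77/10000⌋=3881; principal=30028-3881=26147; balance=504111-26147=477964
12. interest=⌊477964·77/10000⌋=3680; principal=30028-3680=26348; balance=477964-26348=451616
13. interest=⌊451616·77/10000⌋=3477; principal=30028-3477=26551; balance=451616-26551=425065
14. interest=⌊425065·77/10000⌋=3273; principal=30028-3273=26755; balance=425065-26755=398310
15. interest=⌊398310·77/10000⌋=3066; principal=30028-3066=26962; balance=398310-26962=371348
16. interest=⌊371348·77/10000⌋=2859; principal=30028-2859=27169; balance=371348-27169=344179
17. interest=⌊344179·77/10000⌋=2650; principal=30028-2650=27378; balance=344179-27378=316801
18. interest=⌊316801·77/10000⌋=2439; principal=30028-2439=27589; balance=316801-27589=289212
19. interest=⌊289212·77/10000⌋=2226; principal=30028-2226=27802; balance=289212-27802=261410
20. interest=⌊261410·77/10000⌋=2012; principal=30028-2012=28016; balance=261410-28016=233394
21. interest=⌊233394·77/10000⌋=1797; principal=30028-1797=28231; balance=233394-28231=205163
22. interest=⌊205163·77/10000⌋=1579; principal=30028-1579=28449; balance=205163-28449=176714
23. interest=⌊176714·77/10000⌋=1360; principal=30028-1360=28668; balance=176714-28668=148046
24. interest=⌊148046·77/10000⌋=1139; principal=30028-1139=28889; balance=148046-28889=119157
25. interest=⌊119157·77/10000⌋=917; principal=30028-917=29111; balance=119157-29111=90046
26. interest=⌊90046·77/10000⌋=693; principal=30028-693=29335; balance=90046-29335=60711
27. interest=⌊60711·77/10000⌋=467; principal=30028-467=29561; balance=60711-29561=31150
28. interest=⌊31150·77/10000⌋=239; principal=30028-239=29789; balance=31150-29789=1361
29. interest=⌊1361·77/10000⌋=10; principal=min(30028-10,1361)=1361; balance=1361-1361=0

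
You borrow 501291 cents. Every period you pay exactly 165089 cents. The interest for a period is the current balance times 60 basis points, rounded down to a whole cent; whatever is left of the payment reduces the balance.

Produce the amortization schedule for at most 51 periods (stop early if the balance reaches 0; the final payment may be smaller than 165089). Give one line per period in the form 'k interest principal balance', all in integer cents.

1. interest=⌊501291·60/10000⌋=3007; principal=165089-3007=162082; balance=501291-162082=339209
2. interest=⌊339209·60/10000⌋=2035; principal=165089-2035=163054; balance=339209-163054=176155
3. interest=⌊176155·60/10000⌋=1056; principal=165089-1056=164033; balance=176155-164033=12122
4. interest=⌊12122·60/10000⌋=72; principal=min(165089-72,12122)=12122; balance=12122-12122=0

1 3007 162082 339209
2 2035 163054 176155
3 1056 164033 12122
4 72 12122 0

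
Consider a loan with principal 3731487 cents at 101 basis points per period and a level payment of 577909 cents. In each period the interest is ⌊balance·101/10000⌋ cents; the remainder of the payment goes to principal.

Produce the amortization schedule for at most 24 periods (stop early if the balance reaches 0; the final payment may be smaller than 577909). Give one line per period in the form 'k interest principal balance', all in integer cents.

1. interest=⌊3731487·101/10000⌋=37688; principal=577909-37688=540221; balance=3731487-540221=3191266
2. interest=⌊3191266·101/10000⌋=32231; principal=577909-32231=545678; balance=3191266-545678=2645588
3. interest=⌊2645588·101/10000⌋=26720; principal=577909-26720=551189; balance=2645588-551189=2094399
4. interest=⌊2094399·101/10000⌋=21153; principal=577909-21153=556756; balance=2094399-556756=1537643
5. interest=⌊1537643·101/10000⌋=15530; principal=577909-15530=562379; balance=1537643-562379=975264
6. interest=⌊975264·101/10000⌋=9850; principal=577909-9850=568059; balance=975264-568059=407205
7. interest=⌊407205·101/10000⌋=4112; principal=min(577909-4112,407205)=407205; balance=407205-407205=0

1 37688 540221 3191266
2 32231 545678 2645588
3 26720 551189 2094399
4 21153 556756 1537643
5 15530 562379 975264
6 9850 568059 407205
7 4112 407205 0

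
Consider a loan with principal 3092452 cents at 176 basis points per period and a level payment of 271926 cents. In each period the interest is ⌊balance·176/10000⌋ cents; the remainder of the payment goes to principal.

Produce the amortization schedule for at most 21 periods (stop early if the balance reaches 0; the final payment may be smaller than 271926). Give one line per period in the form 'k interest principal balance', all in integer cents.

1. interest=⌊3092452·176/10000⌋=54427; principal=271926-54427=217499; balance=3092452-217499=2874953
2. interest=⌊2874953·176/10000⌋=50599; principal=271926-50599=221327; balance=2874953-221327=2653626
3. interest=⌊2653626·176/10000⌋=46703; principal=271926-46703=225223; balance=2653626-225223=2428403
4. interest=⌊2428403·176/10000⌋=42739; principal=271926-42739=229187; balance=2428403-229187=2199216
5. interest=⌊2199216·176/10000⌋=38706; principal=271926-38706=233220; balance=2199216-233220=1965996
6. interest=⌊1965996·176/10000⌋=34601; principal=271926-34601=237325; balance=1965996-237325=1728671
7. interest=⌊1728671·176/10000⌋=30424; principal=271926-30424=241502; balance=1728671-241502=1487169
8. interest=⌊1487169·176/10000⌋=26174; principal=271926-26174=245752; balance=1487169-245752=1241417
9. interest=⌊1241417·176/10000⌋=21848; principal=271926-21848=250078; balance=1241417-250078=991339
10. interest=⌊991339·176/10000⌋=17447; principal=271926-17447=254479; balance=991339-254479=736860
11. interest=⌊736860·176/10000⌋=12968; principal=271926-12968=258958; balance=736860-258958=477902
12. interest=⌊477902·176/10000⌋=8411; principal=271926-8411=263515; balance=477902-263515=214387
13. interest=⌊214387·176/10000⌋=3773; principal=min(271926-3773,214387)=214387; balance=214387-214387=0

1 54427 217499 2874953
2 50599 221327 2653626
3 46703 225223 2428403
4 42739 229187 2199216
5 38706 233220 1965996
6 34601 237325 1728671
7 30424 241502 1487169
8 26174 245752 1241417
9 21848 250078 991339
10 17447 254479 736860
11 12968 258958 477902
12 8411 263515 214387
13 3773 214387 0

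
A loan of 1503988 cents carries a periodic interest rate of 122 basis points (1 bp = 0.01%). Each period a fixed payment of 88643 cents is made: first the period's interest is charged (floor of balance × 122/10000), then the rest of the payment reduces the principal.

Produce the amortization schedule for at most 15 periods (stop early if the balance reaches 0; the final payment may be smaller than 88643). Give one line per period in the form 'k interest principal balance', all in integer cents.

1. interest=⌊1503988·122/10000⌋=18348; principal=88643-18348=70295; balance=1503988-70295=1433693
2. interest=⌊1433693·122/10000⌋=17491; principal=88643-17491=71152; balance=1433693-71152=1362541
3. interest=⌊1362541·122/10000⌋=16623; principal=88643-16623=72020; balance=1362541-72020=1290521
4. interest=⌊1290521·122/10000⌋=15744; principal=88643-15744=72899; balance=1290521-72899=1217622
5. interest=⌊1217622·122/10000⌋=14854; principal=88643-14854=73789; balance=1217622-73789=1143833
6. interest=⌊1143833·122/10000⌋=13954; principal=88643-13954=74689; balance=1143833-74689=1069144
7. interest=⌊1069144·122/10000⌋=13043; principal=88643-13043=75600; balance=1069144-75600=993544
8. interest=⌊993544·122/10000⌋=12121; principal=88643-12121=76522; balance=993544-76522=917022
9. interest=⌊917022·122/10000⌋=11187; principal=88643-11187=77456; balance=917022-77456=839566
10. interest=⌊839566·122/10000⌋=10242; principal=88643-10242=78401; balance=839566-78401=761165
11. interest=⌊761165·122/10000⌋=9286; principal=88643-9286=79357; balance=761165-79357=681808
12. interest=⌊681808·122/10000⌋=8318; principal=88643-8318=80325; balance=681808-80325=601483
13. interest=⌊601483·122/10000⌋=7338; principal=88643-7338=81305; balance=601483-81305=520178
14. interest=⌊520178·122/10000⌋=6346; principal=88643-6346=82297; balance=520178-82297=437881
15. interest=⌊437881·122/10000⌋=5342; principal=88643-5342=83301; balance=437881-83301=354580

1 18348 70295 1433693
2 17491 71152 1362541
3 16623 72020 1290521
4 15744 72899 1217622
5 14854 73789 1143833
6 13954 74689 1069144
7 13043 75600 993544
8 12121 76522 917022
9 11187 77456 839566
10 10242 78401 761165
11 9286 79357 681808
12 8318 80325 601483
13 7338 81305 520178
14 6346 82297 437881
15 5342 83301 354580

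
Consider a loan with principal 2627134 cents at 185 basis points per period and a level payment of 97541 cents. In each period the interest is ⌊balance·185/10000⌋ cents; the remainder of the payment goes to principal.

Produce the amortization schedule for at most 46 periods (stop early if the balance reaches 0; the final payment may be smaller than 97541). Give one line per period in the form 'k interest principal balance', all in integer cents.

1. interest=⌊2627134·185/10000⌋=48601; principal=97541-48601=48940; balance=2627134-48940=2578194
2. interest=⌊2578194·185/10000⌋=47696; principal=97541-47696=49845; balance=2578194-49845=2528349
3. interest=⌊2528349·185/10000⌋=46774; principal=97541-46774=50767; balance=2528349-50767=2477582
4. interest=⌊2477582·185/10000⌋=45835; principal=97541-45835=51706; balance=2477582-51706=2425876
5. interest=⌊2425876·185/10000⌋=44878; principal=97541-44878=52663; balance=2425876-52663=2373213
6. interest=⌊2373213·185/10000⌋=43904; principal=97541-43904=53637; balance=2373213-53637=2319576
7. interest=⌊2319576·185/10000⌋=42912; principal=97541-42912=54629; balance=2319576-54629=2264947
8. interest=⌊2264947·185/10000⌋=41901; principal=97541-41901=55640; balance=2264947-55640=2209307
9. interest=⌊2209307·185/10000⌋=40872; principal=97541-40872=56669; balance=2209307-56669=2152638
10. interest=⌊2152638·185/10000⌋=39823; principal=97541-39823=57718; balance=2152638-57718=2094920
11. interest=⌊2094920·185/10000⌋=38756; principal=97541-38756=58785; balance=2094920-58785=2036135
12. interest=⌊2036135·185/10000⌋=37668; principal=97541-37668=59873; balance=2036135-59873=1976262
13. interest=⌊1976262·185/10000⌋=36560; principal=97541-36560=60981; balance=1976262-60981=1915281
14. interest=⌊1915281·185/10000⌋=35432; principal=97541-35432=62109; balance=1915281-62109=1853172
15. interest=⌊1853172·185/10000⌋=34283; principal=97541-34283=63258; balance=1853172-63258=1789914
16. interest=⌊1789914·185/10000⌋=33113; principal=97541-33113=64428; balance=1789914-64428=1725486
17. interest=⌊1725486·185/10000⌋=31921; principal=97541-31921=65620; balance=1725486-65620=1659866
18. interest=⌊1659866·185/10000⌋=30707; principal=97541-30707=66834; balance=1659866-66834=1593032
19. interest=⌊1593032·185/10000⌋=29471; principal=97541-29471=68070; balance=1593032-68070=1524962
20. interest=⌊1524962·185/10000⌋=28211; principal=97541-28211=69330; balance=1524962-69330=1455632
21. interest=⌊1455632·185/10000⌋=26929; principal=97541-26929=70612; balance=1455632-70612=1385020
22. interest=⌊1385020·185/10000⌋=25622; principal=97541-25622=71919; balance=1385020-71919=1313101
23. interest=⌊1313101·185/10000⌋=24292; principal=97541-24292=73249; balance=1313101-73249=1239852
24. interest=⌊1239852·185/10000⌋=22937; principal=97541-22937=74604; balance=1239852-74604=1165248
25. interest=⌊1165248·185/10000⌋=21557; principal=97541-21557=75984; balance=1165248-75984=1089264
26. interest=⌊1089264·185/10000⌋=20151; principal=97541-20151=77390; balance=1089264-77390=1011874
27. interest=⌊1011874·185/10000⌋=18719; principal=97541-18719=78822; balance=1011874-78822=933052
28. interest=⌊933052·185/10000⌋=17261; principal=97541-17261=80280; balance=933052-80280=852772
29. interest=⌊852772·185/10000⌋=15776; principal=97541-15776=81765; balance=852772-81765=771007
30. interest=⌊771007·185/10000⌋=14263; principal=97541-14263=83278; balance=771007-83278=687729
31. interest=⌊687729·185/10000⌋=12722; principal=97541-12722=84819; balance=687729-84819=602910
32. interest=⌊602910·185/10000⌋=11153; principal=97541-11153=86388; balance=602910-86388=516522
33. interest=⌊516522·185/10000⌋=9555; principal=97541-9555=87986; balance=516522-87986=428536
34. interest=⌊428536·185/10000⌋=7927; principal=97541-7927=89614; balance=428536-89614=338922
35. interest=⌊338922·185/10000⌋=6270; principal=97541-6270=91271; balance=338922-91271=247651
36. interest=⌊247651·185/10000⌋=4581; principal=97541-4581=92960; balance=247651-92960=154691
37. interest=⌊154691·185/10000⌋=2861; principal=97541-2861=94680; balance=154691-94680=60011
38. interest=⌊60011·185/10000⌋=1110; principal=min(97541-1110,60011)=60011; balance=60011-60011=0

1 48601 48940 2578194
2 47696 49845 2528349
3 46774 50767 2477582
4 45835 51706 2425876
5 44878 52663 2373213
6 43904 53637 2319576
7 42912 54629 2264947
8 41901 55640 2209307
9 40872 56669 2152638
10 39823 57718 2094920
11 38756 58785 2036135
12 37668 59873 1976262
13 36560 60981 1915281
14 35432 62109 1853172
15 34283 63258 1789914
16 33113 64428 1725486
17 31921 65620 1659866
18 30707 66834 1593032
19 29471 68070 1524962
20 28211 69330 1455632
21 26929 70612 1385020
22 25622 71919 1313101
23 24292 73249 1239852
24 22937 74604 1165248
25 21557 75984 1089264
26 20151 77390 1011874
27 18719 78822 933052
28 17261 80280 852772
29 15776 81765 771007
30 14263 83278 687729
31 12722 84819 602910
32 11153 86388 516522
33 9555 87986 428536
34 7927 89614 338922
35 6270 91271 247651
36 4581 92960 154691
37 2861 94680 60011
38 1110 60011 0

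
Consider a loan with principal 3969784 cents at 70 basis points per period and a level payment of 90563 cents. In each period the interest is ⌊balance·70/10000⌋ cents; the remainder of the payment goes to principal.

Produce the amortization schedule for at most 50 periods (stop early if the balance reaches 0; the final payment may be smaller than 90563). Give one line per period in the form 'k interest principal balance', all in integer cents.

1 27788 62775 3907009
2 27349 63214 3843795
3 26906 63657 3780138
4 26460 64103 3716035
5 26012 64551 3651484
6 25560 65003 3586481
7 25105 65458 3521023
8 24647 65916 3455107
9 24185 66378 3388729
10 23721 66842 3321887
11 23253 67310 3254577
12 22782 67781 3186796
13 22307 68256 3118540
14 21829 68734 3049806
15 21348 69215 2980591
16 20864 69699 2910892
17 20376 70187 2840705
18 19884 70679 2770026
19 19390 71173 2698853
20 18891 71672 2627181
21 18390 72173 2555008
22 17885 72678 2482330
23 17376 73187 2409143
24 16864 73699 2335444
25 16348 74215 2261229
26 15828 74735 2186494
27 15305 75258 2111236
28 14778 75785 2035451
29 14248 76315 1959136
30 13713 76850 1882286
31 13176 77387 1804899
32 12634 77929 1726970
33 12088 78475 1648495
34 11539 79024 1569471
35 10986 79577 1489894
36 10429 80134 1409760
37 9868 80695 1329065
38 9303 81260 1247805
39 8734 81829 1165976
40 8161 82402 1083574
41 7585 82978 1000596
42 7004 83559 917037
43 6419 84144 832893
44 5830 84733 748160
45 5237 85326 662834
46 4639 85924 576910
47 4038 86525 490385
48 3432 87131 403254
49 2822 87741 315513
50 2208 88355 227158

1. interest=⌊3969784·70/10000⌋=27788; principal=90563-27788=62775; balance=3969784-62775=3907009
2. interest=⌊3907009·70/10000⌋=27349; principal=90563-27349=63214; balance=3907009-63214=3843795
3. interest=⌊3843795·70/10000⌋=26906; principal=90563-26906=63657; balance=3843795-63657=3780138
4. interest=⌊3780138·70/10000⌋=26460; principal=90563-26460=64103; balance=3780138-64103=3716035
5. interest=⌊3716035·70/10000⌋=26012; principal=90563-26012=64551; balance=3716035-64551=3651484
6. interest=⌊3651484·70/10000⌋=25560; principal=90563-25560=65003; balance=3651484-65003=3586481
7. interest=⌊3586481·70/10000⌋=25105; principal=90563-25105=65458; balance=3586481-65458=3521023
8. interest=⌊3521023·70/10000⌋=24647; principal=90563-24647=65916; balance=3521023-65916=3455107
9. interest=⌊3455107·70/10000⌋=24185; principal=90563-24185=66378; balance=3455107-66378=3388729
10. interest=⌊3388729·70/10000⌋=23721; principal=90563-23721=66842; balance=3388729-66842=3321887
11. interest=⌊3321887·70/10000⌋=23253; principal=90563-23253=67310; balance=3321887-67310=3254577
12. interest=⌊3254577·70/10000⌋=22782; principal=90563-22782=67781; balance=3254577-67781=3186796
13. interest=⌊3186796·70/10000⌋=22307; principal=90563-22307=68256; balance=3186796-68256=3118540
14. interest=⌊3118540·70/10000⌋=21829; principal=90563-21829=68734; balance=3118540-68734=3049806
15. interest=⌊3049806·70/10000⌋=21348; principal=90563-21348=69215; balance=3049806-69215=2980591
16. interest=⌊2980591·70/10000⌋=20864; principal=90563-20864=69699; balance=2980591-69699=2910892
17. interest=⌊2910892·70/10000⌋=20376; principal=90563-20376=70187; balance=2910892-70187=2840705
18. interest=⌊2840705·70/10000⌋=19884; principal=90563-19884=70679; balance=2840705-70679=2770026
19. interest=⌊2770026·70/10000⌋=19390; principal=90563-19390=71173; balance=2770026-71173=2698853
20. interest=⌊2698853·70/10000⌋=18891; principal=90563-18891=71672; balance=2698853-71672=2627181
21. interest=⌊2627181·70/10000⌋=18390; principal=90563-18390=72173; balance=2627181-72173=2555008
22. interest=⌊2555008·70/10000⌋=17885; principal=90563-17885=72678; balance=2555008-72678=2482330
23. interest=⌊2482330·70/10000⌋=17376; principal=90563-17376=73187; balance=2482330-73187=2409143
24. interest=⌊2409143·70/10000⌋=16864; principal=90563-16864=73699; balance=2409143-73699=2335444
25. interest=⌊2335444·70/10000⌋=16348; principal=90563-16348=74215; balance=2335444-74215=2261229
26. interest=⌊2261229·70/10000⌋=15828; principal=90563-15828=74735; balance=2261229-74735=2186494
27. interest=⌊2186494·70/10000⌋=15305; principal=90563-15305=75258; balance=2186494-75258=2111236
28. interest=⌊2111236·70/10000⌋=14778; principal=90563-14778=75785; balance=2111236-75785=2035451
29. interest=⌊2035451·70/10000⌋=14248; principal=90563-14248=76315; balance=2035451-76315=1959136
30. interest=⌊1959136·70/10000⌋=13713; principal=90563-13713=76850; balance=1959136-76850=1882286
31. interest=⌊1882286·70/10000⌋=13176; principal=90563-13176=77387; balance=1882286-77387=1804899
32. interest=⌊1804899·70/10000⌋=12634; principal=90563-12634=77929; balance=1804899-77929=1726970
33. interest=⌊1726970·70/10000⌋=12088; principal=90563-12088=78475; balance=1726970-78475=1648495
34. interest=⌊1648495·70/10000⌋=11539; principal=90563-11539=79024; balance=1648495-79024=1569471
35. interest=⌊1569471·70/10000⌋=10986; principal=90563-10986=79577; balance=1569471-79577=1489894
36. interest=⌊1489894·70/10000⌋=10429; principal=90563-10429=80134; balance=1489894-80134=1409760
37. interest=⌊1409760·70/10000⌋=9868; principal=90563-9868=80695; balance=1409760-80695=1329065
38. interest=⌊1329065·70/10000⌋=9303; principal=90563-9303=81260; balance=1329065-81260=1247805
39. interest=⌊1247805·70/10000⌋=8734; principal=90563-8734=81829; balance=1247805-81829=1165976
40. interest=⌊1165976·70/10000⌋=8161; principal=90563-8161=82402; balance=1165976-82402=1083574
41. interest=⌊1083574·70/10000⌋=7585; principal=90563-7585=82978; balance=1083574-82978=1000596
42. interest=⌊1000596·70/10000⌋=7004; principal=90563-7004=83559; balance=1000596-83559=917037
43. interest=⌊917037·70/10000⌋=6419; principal=90563-6419=84144; balance=917037-84144=832893
44. interest=⌊832893·70/10000⌋=5830; principal=90563-5830=84733; balance=832893-84733=748160
45. interest=⌊748160·70/10000⌋=5237; principal=90563-5237=85326; balance=748160-85326=662834
46. interest=⌊662834·70/10000⌋=4639; principal=90563-4639=85924; balance=662834-85924=576910
47. interest=⌊576910·70/10000⌋=4038; principal=90563-4038=86525; balance=576910-86525=490385
48. interest=⌊490385·70/10000⌋=3432; principal=90563-3432=87131; balance=490385-87131=403254
49. interest=⌊403254·70/10000⌋=2822; principal=90563-2822=87741; balance=403254-87741=315513
50. interest=⌊315513·70/10000⌋=2208; principal=90563-2208=88355; balance=315513-88355=227158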